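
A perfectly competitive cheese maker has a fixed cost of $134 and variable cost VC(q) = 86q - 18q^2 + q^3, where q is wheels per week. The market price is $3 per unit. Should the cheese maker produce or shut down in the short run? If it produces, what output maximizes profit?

Shut down

Strip out fixed cost: VC = 86q - 18q^2 + q^3. Then AVC = 86 - 18q + q^2 and MC = 86 - 36q + 3q^2.
AVC hits its minimum where MC = AVC, at q = 9, giving min AVC = 86 - 18·9 + 9^2 = $5.
Since P = $3 < min AVC = $5, price fails to cover variable cost at any output.
Best response: produce nothing and absorb the $134 fixed cost.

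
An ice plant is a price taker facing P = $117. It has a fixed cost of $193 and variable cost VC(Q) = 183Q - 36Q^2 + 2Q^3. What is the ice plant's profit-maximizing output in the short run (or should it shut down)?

Produce at Q = 11

Strip out fixed cost: VC = 183Q - 36Q^2 + 2Q^3. Then AVC = 183 - 36Q + 2Q^2 and MC = 183 - 72Q + 6Q^2.
The AVC parabola has its vertex at Q = 36/4 = 9, where AVC = 183 - 36·9 + 2·9^2 = $21.
Because $117 ≥ $21, revenue can cover variable cost; the firm operates.
Solving P = MC: 66 - 72Q + 6Q^2 = 0 ⇒ Q = 1 or 11. On the upward-sloping branch, Q* = 11.
Check: AVC at Q = 11 is $29 ≤ P, so revenue covers variable cost.
Profit = P·Q − TC = 117·11 − 512 = $775.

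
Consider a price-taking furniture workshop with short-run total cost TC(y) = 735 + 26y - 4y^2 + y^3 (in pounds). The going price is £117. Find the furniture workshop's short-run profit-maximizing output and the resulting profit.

Profit = -£245 at y = 7

AVC = 26 - 4y + y^2 has its minimum £22 at y = 2; price £117 clears that bar, so the firm operates.
With MC = 26 - 8y + 3y^2, P = MC on the upward-sloping part at y* = 7.
TR = 117·7 = 819. TC = 735 + 329 = 1064. Profit = 819 − 1064 = -£245.
That loss of £245 beats the £735 the firm would lose by shutting down; producing recovers £490 of fixed cost.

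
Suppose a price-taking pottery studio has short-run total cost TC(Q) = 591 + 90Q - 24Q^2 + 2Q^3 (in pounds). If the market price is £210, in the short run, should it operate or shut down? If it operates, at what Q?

Produce at Q = 10

Variable cost is VC = 90Q - 24Q^2 + 2Q^3, so AVC = VC/Q = 90 - 24Q + 2Q^2 and MC = dTC/dQ = 90 - 48Q + 6Q^2.
AVC is minimized where dAVC/dQ = -24 + 4Q = 0, at Q = 6; min AVC = 90 - 24·6 + 2·6^2 = £18.
Because £210 ≥ £18, revenue can cover variable cost; the firm operates.
Solving P = MC: -120 - 48Q + 6Q^2 = 0 ⇒ Q = -2 or 10. On the upward-sloping branch, Q* = 10.
Check: AVC at Q = 10 is £50 ≤ P, so revenue covers variable cost.
Profit = P·Q − TC = 210·10 − 1091 = £1009.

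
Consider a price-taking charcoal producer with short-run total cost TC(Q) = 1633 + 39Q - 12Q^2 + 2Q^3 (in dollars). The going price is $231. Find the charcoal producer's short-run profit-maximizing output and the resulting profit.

Profit = -$353 at Q = 8

AVC = 39 - 12Q + 2Q^2 has its minimum $21 at Q = 3; price $231 clears that bar, so the firm operates.
With MC = 39 - 24Q + 6Q^2, P = MC on the upward-sloping part at Q* = 8.
TR = 231·8 = 1848. TC = 1633 + 568 = 2201. Profit = 1848 − 2201 = -$353.
That loss of $353 beats the $1633 the firm would lose by shutting down; producing recovers $1280 of fixed cost.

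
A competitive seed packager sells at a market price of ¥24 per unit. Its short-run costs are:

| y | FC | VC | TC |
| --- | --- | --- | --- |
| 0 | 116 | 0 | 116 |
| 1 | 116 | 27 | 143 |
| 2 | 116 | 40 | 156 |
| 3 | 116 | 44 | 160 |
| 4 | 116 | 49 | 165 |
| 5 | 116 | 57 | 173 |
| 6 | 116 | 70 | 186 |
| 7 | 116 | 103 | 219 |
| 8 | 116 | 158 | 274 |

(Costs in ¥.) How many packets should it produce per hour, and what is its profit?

y = 6; profit = -¥42

Tabulate TR − TC: y=0: -116; y=1: -119; y=2: -108; y=3: -88; y=4: -69; y=5: -53; y=6: -42; y=7: -51; y=8: -82.
Profit is maximized at y = 6. AVC there is 70/6 = ¥11.67 ≤ P, so producing beats shutting down (which would give -¥116).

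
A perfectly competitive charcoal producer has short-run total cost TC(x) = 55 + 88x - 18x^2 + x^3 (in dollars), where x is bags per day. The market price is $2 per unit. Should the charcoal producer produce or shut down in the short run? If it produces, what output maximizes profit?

Shut down

Strip out fixed cost: VC = 88x - 18x^2 + x^3. Then AVC = 88 - 18x + x^2 and MC = 88 - 36x + 3x^2.
AVC hits its minimum where MC = AVC, at x = 9, giving min AVC = 88 - 18·9 + 9^2 = $7.
With P < min AVC ($2 < $7), every unit sold adds to the loss.
Best response: produce nothing and absorb the $55 fixed cost.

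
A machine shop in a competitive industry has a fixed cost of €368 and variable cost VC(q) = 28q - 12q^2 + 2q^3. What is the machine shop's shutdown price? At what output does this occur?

€10 per unit, at q = 3

The firm shuts down when price falls below the minimum of average variable cost. AVC = VC/q = 28 - 12q + 2q^2.
At the minimum of AVC, MC = AVC. MC = 28 - 24q + 6q^2; setting MC = AVC gives 4q^2 - 12q = 0, so q = 3. min AVC = 10.
For P < €10 the firm produces nothing.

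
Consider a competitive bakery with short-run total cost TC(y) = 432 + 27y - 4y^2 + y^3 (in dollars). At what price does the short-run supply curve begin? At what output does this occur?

The shutdown price is the minimum of AVC. VC = 27y - 4y^2 + y^3, so AVC = 27 - 4y + y^2.
dAVC/dy = -4 + 2y = 0 gives y = 2. min AVC = 27 - 4·2 + 2^2 = 23.
The firm shuts down for any P below $23.

$23 per unit, at y = 2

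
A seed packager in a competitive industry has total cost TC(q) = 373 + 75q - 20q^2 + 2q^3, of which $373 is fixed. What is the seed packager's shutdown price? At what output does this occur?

$25 per unit, at q = 5

Short-run supply begins at min AVC. From VC = 75q - 20q^2 + 2q^3, AVC = 75 - 20q + 2q^2.
At the minimum of AVC, MC = AVC. MC = 75 - 40q + 6q^2; setting MC = AVC gives 4q^2 - 20q = 0, so q = 5. min AVC = 25.
The firm shuts down for any P below $25.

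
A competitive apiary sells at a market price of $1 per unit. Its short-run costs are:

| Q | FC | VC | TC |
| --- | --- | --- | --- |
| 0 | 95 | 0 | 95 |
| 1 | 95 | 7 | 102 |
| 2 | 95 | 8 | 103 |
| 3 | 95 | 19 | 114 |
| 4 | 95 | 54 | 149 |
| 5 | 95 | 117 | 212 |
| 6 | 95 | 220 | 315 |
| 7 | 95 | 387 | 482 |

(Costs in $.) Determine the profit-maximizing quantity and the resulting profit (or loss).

Q = 0 (shut down); profit = -$95

Tabulate TR − TC: Q=0: -95; Q=1: -101; Q=2: -101; Q=3: -111; Q=4: -145; Q=5: -207; Q=6: -309; Q=7: -475.
Profit is highest at Q = 0. Equivalently, the lowest AVC in the table is 8/2 ≈ $4 at Q = 2, and P = $1 falls below it — price never covers variable cost, so the firm shuts down and loses only its fixed cost.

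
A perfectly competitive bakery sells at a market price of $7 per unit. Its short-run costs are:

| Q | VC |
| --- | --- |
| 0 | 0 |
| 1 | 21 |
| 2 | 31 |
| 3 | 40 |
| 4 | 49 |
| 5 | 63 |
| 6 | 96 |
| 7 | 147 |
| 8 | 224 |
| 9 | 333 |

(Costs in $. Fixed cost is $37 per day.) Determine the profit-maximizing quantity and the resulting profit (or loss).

Compute π = P·Q − TC at each output: Q=0: -37; Q=1: -51; Q=2: -54; Q=3: -56; Q=4: -58; Q=5: -65; Q=6: -91; Q=7: -135; Q=8: -205; Q=9: -307.
Profit is highest at Q = 0. Equivalently, the lowest AVC in the table is 49/4 ≈ $12.25 at Q = 4, and P = $7 falls below it — price never covers variable cost, so the firm shuts down and loses only its fixed cost.

Q = 0 (shut down); profit = -$37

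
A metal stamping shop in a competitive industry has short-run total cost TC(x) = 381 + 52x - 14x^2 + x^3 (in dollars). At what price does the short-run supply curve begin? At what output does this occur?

The shutdown price is the minimum of AVC. VC = 52x - 14x^2 + x^3, so AVC = 52 - 14x + x^2.
At the minimum of AVC, MC = AVC. MC = 52 - 28x + 3x^2; setting MC = AVC gives 2x^2 - 14x = 0, so x = 7. min AVC = 3.
The firm shuts down for any P below $3.

$3 per unit, at x = 7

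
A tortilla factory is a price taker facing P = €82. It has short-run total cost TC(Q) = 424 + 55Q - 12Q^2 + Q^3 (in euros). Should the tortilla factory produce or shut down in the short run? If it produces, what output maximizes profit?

Produce at Q = 9

Variable cost is VC = 55Q - 12Q^2 + Q^3, so AVC = VC/Q = 55 - 12Q + Q^2 and MC = dTC/dQ = 55 - 24Q + 3Q^2.
AVC is minimized where dAVC/dQ = -12 + 2Q = 0, at Q = 6; min AVC = 55 - 12·6 + 6^2 = €19.
Since P = €82 ≥ min AVC = €19, price covers variable cost and the firm should produce.
Solving P = MC: -27 - 24Q + 3Q^2 = 0 ⇒ Q = -1 or 9. On the upward-sloping branch, Q* = 9.
Check: AVC at Q = 9 is €28 ≤ P, so revenue covers variable cost.
Profit = P·Q − TC = 82·9 − 676 = €62.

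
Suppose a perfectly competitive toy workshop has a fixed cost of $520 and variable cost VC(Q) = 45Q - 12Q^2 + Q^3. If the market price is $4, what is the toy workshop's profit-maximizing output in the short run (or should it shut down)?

Shut down

Variable cost is VC = 45Q - 12Q^2 + Q^3, so AVC = VC/Q = 45 - 12Q + Q^2 and MC = dTC/dQ = 45 - 24Q + 3Q^2.
The AVC parabola has its vertex at Q = 12/2 = 6, where AVC = 45 - 12·6 + 6^2 = $9.
P = $4 lies below min AVC = $9; no output level covers variable cost.
Best response: produce nothing and absorb the $520 fixed cost.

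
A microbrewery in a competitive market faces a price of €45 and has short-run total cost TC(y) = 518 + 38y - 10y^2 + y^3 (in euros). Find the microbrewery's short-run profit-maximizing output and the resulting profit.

AVC = 38 - 10y + y^2; min AVC = €13 at y = 5. Since P = €45 ≥ min AVC, the firm produces.
MC = 38 - 20y + 3y^2. Setting P = MC and taking the root on the rising branch gives y* = 7.
TR = 45·7 = 315. TC = 518 + 119 = 637. Profit = 315 − 637 = -€322.
Shutting down would mean losing the fixed cost of €518, so operating at a loss of €322 is better by €196.

Profit = -€322 at y = 7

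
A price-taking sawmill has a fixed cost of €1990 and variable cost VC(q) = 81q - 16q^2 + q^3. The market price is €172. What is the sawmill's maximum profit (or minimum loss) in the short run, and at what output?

AVC = 81 - 16q + q^2 has its minimum €17 at q = 8; price €172 clears that bar, so the firm operates.
MC = 81 - 32q + 3q^2. Setting P = MC and taking the root on the rising branch gives q* = 13.
TR = 172·13 = 2236. TC = 1990 + 546 = 2536. Profit = 2236 − 2536 = -€300.
That loss of €300 beats the €1990 the firm would lose by shutting down; producing recovers €1690 of fixed cost.

Profit = -€300 at q = 13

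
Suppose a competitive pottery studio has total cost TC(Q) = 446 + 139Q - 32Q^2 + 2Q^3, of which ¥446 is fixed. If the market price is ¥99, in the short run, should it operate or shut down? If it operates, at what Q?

Produce at Q = 10

Variable cost is VC = 139Q - 32Q^2 + 2Q^3, so AVC = VC/Q = 139 - 32Q + 2Q^2 and MC = dTC/dQ = 139 - 64Q + 6Q^2.
AVC is minimized where dAVC/dQ = -32 + 4Q = 0, at Q = 8; min AVC = 139 - 32·8 + 2·8^2 = ¥11.
P = ¥99 exceeds min AVC = ¥11, so the firm stays open.
Solving P = MC: 40 - 64Q + 6Q^2 = 0 ⇒ Q = 2/3 or 10. On the upward-sloping branch, Q* = 10.
Check: AVC at Q = 10 is ¥19 ≤ P, so revenue covers variable cost.
Profit = P·Q − TC = 99·10 − 636 = ¥354.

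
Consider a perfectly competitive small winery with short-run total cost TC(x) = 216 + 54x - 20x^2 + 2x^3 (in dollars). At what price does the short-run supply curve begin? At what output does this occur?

$4 per unit, at x = 5

The shutdown price is the minimum of AVC. VC = 54x - 20x^2 + 2x^3, so AVC = 54 - 20x + 2x^2.
dAVC/dx = -20 + 4x = 0 gives x = 5. min AVC = 54 - 20·5 + 2·5^2 = 4.
So the shutdown price is $4.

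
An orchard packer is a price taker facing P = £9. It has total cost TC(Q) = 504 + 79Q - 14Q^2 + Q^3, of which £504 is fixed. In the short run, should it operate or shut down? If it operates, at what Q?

Strip out fixed cost: VC = 79Q - 14Q^2 + Q^3. Then AVC = 79 - 14Q + Q^2 and MC = 79 - 28Q + 3Q^2.
AVC is minimized where dAVC/dQ = -14 + 2Q = 0, at Q = 7; min AVC = 79 - 14·7 + 7^2 = £30.
P = £9 lies below min AVC = £30; no output level covers variable cost.
The firm minimizes its loss by shutting down and losing only its fixed cost of £504.

Shut down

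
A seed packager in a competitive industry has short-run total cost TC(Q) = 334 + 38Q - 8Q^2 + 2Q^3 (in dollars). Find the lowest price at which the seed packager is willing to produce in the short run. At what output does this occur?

The shutdown price is the minimum of AVC. VC = 38Q - 8Q^2 + 2Q^3, so AVC = 38 - 8Q + 2Q^2.
At the minimum of AVC, MC = AVC. MC = 38 - 16Q + 6Q^2; setting MC = AVC gives 4Q^2 - 8Q = 0, so Q = 2. min AVC = 30.
So the shutdown price is $30.

$30 per unit, at Q = 2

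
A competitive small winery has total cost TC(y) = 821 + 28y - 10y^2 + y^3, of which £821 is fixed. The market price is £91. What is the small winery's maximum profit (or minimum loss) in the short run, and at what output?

Profit = -£173 at y = 9

AVC = 28 - 10y + y^2; min AVC = £3 at y = 5. Since P = £91 ≥ min AVC, the firm produces.
With MC = 28 - 20y + 3y^2, P = MC on the upward-sloping part at y* = 9.
TR = 91·9 = 819. TC = 821 + 171 = 992. Profit = 819 − 992 = -£173.
Shutting down would mean losing the fixed cost of £821, so operating at a loss of £173 is better by £648.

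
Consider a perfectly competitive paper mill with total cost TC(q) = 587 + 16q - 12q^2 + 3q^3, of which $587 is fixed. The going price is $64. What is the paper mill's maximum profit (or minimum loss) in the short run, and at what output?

AVC = 16 - 12q + 3q^2; min AVC = $4 at q = 2. Since P = $64 ≥ min AVC, the firm produces.
With MC = 16 - 24q + 9q^2, P = MC on the upward-sloping part at q* = 4.
TR = 64·4 = 256. TC = 587 + 64 = 651. Profit = 256 − 651 = -$395.
By producing, the firm covers all variable cost plus $192 of fixed cost; shutting down would lose the full $587.

Profit = -$395 at q = 4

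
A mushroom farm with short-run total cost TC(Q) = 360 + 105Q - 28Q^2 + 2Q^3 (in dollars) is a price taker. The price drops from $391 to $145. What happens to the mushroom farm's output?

MC = 105 - 56Q + 6Q^2; the shutdown threshold is min AVC = $7 (at Q = 7).
At P = $391 ≥ min AVC, set P = MC on the rising branch: Q = 13.
At P = $145 ≥ min AVC, set P = MC: Q = 10. The firm stays open but cuts output.

Output falls from 13 to 10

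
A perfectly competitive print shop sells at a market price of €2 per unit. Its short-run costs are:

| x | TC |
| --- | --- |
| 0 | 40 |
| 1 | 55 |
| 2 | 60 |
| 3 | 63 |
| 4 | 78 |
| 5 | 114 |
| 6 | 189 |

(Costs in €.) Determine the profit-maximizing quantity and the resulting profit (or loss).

x = 0 (shut down); profit = -€40

Profit at each row (π = 2x − TC): x=0: -40; x=1: -53; x=2: -56; x=3: -57; x=4: -70; x=5: -104; x=6: -177.
Profit is highest at x = 0. Equivalently, the lowest AVC in the table is 23/3 ≈ €7.67 at x = 3, and P = €2 falls below it — price never covers variable cost, so the firm shuts down and loses only its fixed cost.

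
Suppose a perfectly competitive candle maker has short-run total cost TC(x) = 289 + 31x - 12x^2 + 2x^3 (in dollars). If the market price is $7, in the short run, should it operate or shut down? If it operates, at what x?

Shut down

Variable cost is VC = 31x - 12x^2 + 2x^3, so AVC = VC/x = 31 - 12x + 2x^2 and MC = dTC/dx = 31 - 24x + 6x^2.
AVC hits its minimum where MC = AVC, at x = 3, giving min AVC = 31 - 12·3 + 2·3^2 = $13.
P = $7 lies below min AVC = $13; no output level covers variable cost.
The firm minimizes its loss by shutting down and losing only its fixed cost of $289.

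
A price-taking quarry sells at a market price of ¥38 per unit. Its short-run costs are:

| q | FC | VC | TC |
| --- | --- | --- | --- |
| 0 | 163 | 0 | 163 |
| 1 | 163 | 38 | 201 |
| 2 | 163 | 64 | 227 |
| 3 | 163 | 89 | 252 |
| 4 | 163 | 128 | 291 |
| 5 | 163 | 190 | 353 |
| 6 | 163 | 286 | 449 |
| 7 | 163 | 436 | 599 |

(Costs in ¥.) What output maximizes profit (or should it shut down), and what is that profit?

Tabulate TR − TC: q=0: -163; q=1: -163; q=2: -151; q=3: -138; q=4: -139; q=5: -163; q=6: -221; q=7: -333.
Profit is maximized at q = 3. AVC there is 89/3 = ¥29.67 ≤ P, so producing beats shutting down (which would give -¥163).

q = 3; profit = -¥138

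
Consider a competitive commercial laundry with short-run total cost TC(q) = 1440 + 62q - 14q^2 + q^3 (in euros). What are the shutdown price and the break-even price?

Shutdown price = €13; break-even price = €158

Shutdown price = min AVC. AVC = 62 - 14q + q^2, with vertex at q = 7 and minimum €13.
ATC = 1440/q + 62 - 14q + q^2. Setting dATC/dq = −1440/q^2 − 14 + 2q = 0 gives q = 12 (since 2·12^3 − 14·12^2 = 1440).
min ATC = 1440/12 + 62 − 14·12 + 12^2 = €158. That is the break-even price.
Between these two prices the firm operates at a loss; above €158 it earns a profit.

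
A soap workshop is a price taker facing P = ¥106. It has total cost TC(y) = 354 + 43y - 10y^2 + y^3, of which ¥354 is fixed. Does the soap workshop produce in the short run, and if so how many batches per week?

Produce at y = 9

Variable cost is VC = 43y - 10y^2 + y^3, so AVC = VC/y = 43 - 10y + y^2 and MC = dTC/dy = 43 - 20y + 3y^2.
AVC hits its minimum where MC = AVC, at y = 5, giving min AVC = 43 - 10·5 + 5^2 = ¥18.
Because ¥106 ≥ ¥18, revenue can cover variable cost; the firm operates.
Set P = MC: 106 = 43 - 20y + 3y^2 → -63 - 20y + 3y^2 = 0. The roots are y = -7/3 and y = 9; the profit-maximizing output is on the rising part of MC, so y* = 9.
Check: AVC at y = 9 is ¥34 ≤ P, so revenue covers variable cost.
Profit = P·y − TC = 106·9 − 660 = ¥294.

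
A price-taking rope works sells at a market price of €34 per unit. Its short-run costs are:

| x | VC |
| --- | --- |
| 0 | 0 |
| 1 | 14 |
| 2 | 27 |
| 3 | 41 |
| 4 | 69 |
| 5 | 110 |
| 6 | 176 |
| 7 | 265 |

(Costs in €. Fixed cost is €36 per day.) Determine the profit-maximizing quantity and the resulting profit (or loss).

x = 4; profit = €31

Profit at each row (π = 34x − TC): x=0: -36; x=1: -16; x=2: 5; x=3: 25; x=4: 31; x=5: 24; x=6: -8; x=7: -63.
Profit is maximized at x = 4. AVC there is 69/4 = €17.25 ≤ P, so producing beats shutting down (which would give -€36).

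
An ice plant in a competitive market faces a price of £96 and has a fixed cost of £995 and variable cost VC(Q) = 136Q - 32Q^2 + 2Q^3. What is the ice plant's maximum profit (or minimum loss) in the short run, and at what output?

Profit = -£195 at Q = 10

AVC = 136 - 32Q + 2Q^2 has its minimum £8 at Q = 8; price £96 clears that bar, so the firm operates.
With MC = 136 - 64Q + 6Q^2, P = MC on the upward-sloping part at Q* = 10.
TR = 96·10 = 960. TC = 995 + 160 = 1155. Profit = 960 − 1155 = -£195.
By producing, the firm covers all variable cost plus £800 of fixed cost; shutting down would lose the full £995.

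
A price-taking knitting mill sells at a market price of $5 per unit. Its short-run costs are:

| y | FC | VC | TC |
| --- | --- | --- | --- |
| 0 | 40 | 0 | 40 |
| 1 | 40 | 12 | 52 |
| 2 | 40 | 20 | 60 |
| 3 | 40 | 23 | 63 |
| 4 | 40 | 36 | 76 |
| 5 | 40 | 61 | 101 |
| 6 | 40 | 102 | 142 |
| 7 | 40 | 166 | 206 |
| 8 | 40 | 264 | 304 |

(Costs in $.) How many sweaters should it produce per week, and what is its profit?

y = 0 (shut down); profit = -$40

Profit at each row (π = 5y − TC): y=0: -40; y=1: -47; y=2: -50; y=3: -48; y=4: -56; y=5: -76; y=6: -112; y=7: -171; y=8: -264.
Profit is highest at y = 0. Equivalently, the lowest AVC in the table is 23/3 ≈ $7.67 at y = 3, and P = $5 falls below it — price never covers variable cost, so the firm shuts down and loses only its fixed cost.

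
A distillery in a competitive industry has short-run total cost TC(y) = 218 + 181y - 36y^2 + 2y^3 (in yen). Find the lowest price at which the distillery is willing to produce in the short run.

The shutdown price is the minimum of AVC. VC = 181y - 36y^2 + 2y^3, so AVC = 181 - 36y + 2y^2.
dAVC/dy = -36 + 4y = 0 gives y = 9. min AVC = 181 - 36·9 + 2·9^2 = 19.
For P < ¥19 the firm produces nothing.

¥19 per unit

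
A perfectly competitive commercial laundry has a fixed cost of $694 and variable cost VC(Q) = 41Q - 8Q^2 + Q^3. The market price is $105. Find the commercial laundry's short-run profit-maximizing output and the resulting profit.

Profit = -$182 at Q = 8

AVC = 41 - 8Q + Q^2 has its minimum $25 at Q = 4; price $105 clears that bar, so the firm operates.
With MC = 41 - 16Q + 3Q^2, P = MC on the upward-sloping part at Q* = 8.
TR = 105·8 = 840. TC = 694 + 328 = 1022. Profit = 840 − 1022 = -$182.
By producing, the firm covers all variable cost plus $512 of fixed cost; shutting down would lose the full $694.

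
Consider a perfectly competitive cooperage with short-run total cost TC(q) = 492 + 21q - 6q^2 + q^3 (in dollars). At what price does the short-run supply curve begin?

Short-run supply begins at min AVC. From VC = 21q - 6q^2 + q^3, AVC = 21 - 6q + q^2.
At the minimum of AVC, MC = AVC. MC = 21 - 12q + 3q^2; setting MC = AVC gives 2q^2 - 6q = 0, so q = 3. min AVC = 12.
The firm shuts down for any P below $12.

$12 per unit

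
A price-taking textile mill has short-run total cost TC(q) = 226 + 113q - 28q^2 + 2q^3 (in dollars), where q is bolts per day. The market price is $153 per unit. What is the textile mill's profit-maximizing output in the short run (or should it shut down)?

Produce at q = 10

From TC, MC = TC'(q) = 113 - 56q + 6q^2 and AVC = VC/q = 113 - 28q + 2q^2.
AVC is minimized where dAVC/dq = -28 + 4q = 0, at q = 7; min AVC = 113 - 28·7 + 2·7^2 = $15.
Since P = $153 ≥ min AVC = $15, price covers variable cost and the firm should produce.
P = MC gives -40 - 56q + 6q^2 = 0, with roots -2/3 and 10. Take the larger (rising MC): q* = 10.
Check: AVC at q = 10 is $33 ≤ P, so revenue covers variable cost.
Profit = P·q − TC = 153·10 − 556 = $974.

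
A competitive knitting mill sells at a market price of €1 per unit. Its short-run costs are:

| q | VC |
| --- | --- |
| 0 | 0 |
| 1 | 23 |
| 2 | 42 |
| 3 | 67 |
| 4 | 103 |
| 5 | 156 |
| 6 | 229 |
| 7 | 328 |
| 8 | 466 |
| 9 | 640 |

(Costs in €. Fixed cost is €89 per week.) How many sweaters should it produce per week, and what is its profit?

Compute π = P·q − TC at each output: q=0: -89; q=1: -111; q=2: -129; q=3: -153; q=4: -188; q=5: -240; q=6: -312; q=7: -410; q=8: -547; q=9: -720.
Profit is highest at q = 0. Equivalently, the lowest AVC in the table is 42/2 ≈ €21 at q = 2, and P = €1 falls below it — price never covers variable cost, so the firm shuts down and loses only its fixed cost.

q = 0 (shut down); profit = -€89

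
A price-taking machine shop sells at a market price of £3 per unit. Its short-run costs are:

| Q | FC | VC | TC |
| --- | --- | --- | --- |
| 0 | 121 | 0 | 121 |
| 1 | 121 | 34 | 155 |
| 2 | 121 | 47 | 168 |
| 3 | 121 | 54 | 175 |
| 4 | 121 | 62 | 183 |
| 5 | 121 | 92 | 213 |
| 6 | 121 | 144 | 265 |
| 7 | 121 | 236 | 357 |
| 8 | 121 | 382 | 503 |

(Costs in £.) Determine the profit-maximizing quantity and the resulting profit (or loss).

Tabulate TR − TC: Q=0: -121; Q=1: -152; Q=2: -162; Q=3: -166; Q=4: -171; Q=5: -198; Q=6: -247; Q=7: -336; Q=8: -479.
Profit is highest at Q = 0. Equivalently, the lowest AVC in the table is 62/4 ≈ £15.50 at Q = 4, and P = £3 falls below it — price never covers variable cost, so the firm shuts down and loses only its fixed cost.

Q = 0 (shut down); profit = -£121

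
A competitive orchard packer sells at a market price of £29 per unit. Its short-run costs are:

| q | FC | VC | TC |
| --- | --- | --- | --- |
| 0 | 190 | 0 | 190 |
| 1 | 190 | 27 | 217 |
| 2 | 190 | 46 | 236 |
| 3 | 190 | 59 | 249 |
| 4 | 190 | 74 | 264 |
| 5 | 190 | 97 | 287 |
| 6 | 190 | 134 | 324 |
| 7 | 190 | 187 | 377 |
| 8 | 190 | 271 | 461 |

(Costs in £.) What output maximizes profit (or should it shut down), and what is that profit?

q = 5; profit = -£142

Compute π = P·q − TC at each output: q=0: -190; q=1: -188; q=2: -178; q=3: -162; q=4: -148; q=5: -142; q=6: -150; q=7: -174; q=8: -229.
Profit is maximized at q = 5. AVC there is 97/5 = £19.40 ≤ P, so producing beats shutting down (which would give -£190).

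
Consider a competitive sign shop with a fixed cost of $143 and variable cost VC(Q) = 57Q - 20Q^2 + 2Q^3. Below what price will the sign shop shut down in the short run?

$7 per unit

The firm shuts down when price falls below the minimum of average variable cost. AVC = VC/Q = 57 - 20Q + 2Q^2.
At the minimum of AVC, MC = AVC. MC = 57 - 40Q + 6Q^2; setting MC = AVC gives 4Q^2 - 20Q = 0, so Q = 5. min AVC = 7.
The firm shuts down for any P below $7.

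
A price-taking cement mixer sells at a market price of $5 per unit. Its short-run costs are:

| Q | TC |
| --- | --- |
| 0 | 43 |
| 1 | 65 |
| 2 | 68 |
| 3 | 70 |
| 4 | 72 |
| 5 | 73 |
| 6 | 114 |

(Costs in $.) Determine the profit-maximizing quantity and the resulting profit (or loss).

Compute π = P·Q − TC at each output: Q=0: -43; Q=1: -60; Q=2: -58; Q=3: -55; Q=4: -52; Q=5: -48; Q=6: -84.
Profit is highest at Q = 0. Equivalently, the lowest AVC in the table is 30/5 ≈ $6 at Q = 5, and P = $5 falls below it — price never covers variable cost, so the firm shuts down and loses only its fixed cost.

Q = 0 (shut down); profit = -$43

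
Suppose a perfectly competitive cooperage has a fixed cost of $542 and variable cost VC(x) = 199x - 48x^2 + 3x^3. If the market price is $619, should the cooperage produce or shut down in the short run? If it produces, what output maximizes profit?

From TC, MC = TC'(x) = 199 - 96x + 9x^2 and AVC = VC/x = 199 - 48x + 3x^2.
AVC is minimized where dAVC/dx = -48 + 6x = 0, at x = 8; min AVC = 199 - 48·8 + 3·8^2 = $7.
Since P = $619 ≥ min AVC = $7, price covers variable cost and the firm should produce.
P = MC gives -420 - 96x + 9x^2 = 0, with roots -10/3 and 14. Take the larger (rising MC): x* = 14.
Check: AVC at x = 14 is $115 ≤ P, so revenue covers variable cost.
Profit = P·x − TC = 619·14 − 2152 = $6514.

Produce at x = 14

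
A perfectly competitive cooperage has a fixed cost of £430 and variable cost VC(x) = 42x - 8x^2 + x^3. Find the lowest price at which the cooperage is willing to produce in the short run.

£26 per unit

Short-run supply begins at min AVC. From VC = 42x - 8x^2 + x^3, AVC = 42 - 8x + x^2.
At the minimum of AVC, MC = AVC. MC = 42 - 16x + 3x^2; setting MC = AVC gives 2x^2 - 8x = 0, so x = 4. min AVC = 26.
So the shutdown price is £26.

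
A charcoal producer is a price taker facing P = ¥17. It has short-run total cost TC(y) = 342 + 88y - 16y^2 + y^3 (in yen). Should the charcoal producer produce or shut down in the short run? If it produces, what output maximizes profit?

From TC, MC = TC'(y) = 88 - 32y + 3y^2 and AVC = VC/y = 88 - 16y + y^2.
AVC hits its minimum where MC = AVC, at y = 8, giving min AVC = 88 - 16·8 + 8^2 = ¥24.
With P < min AVC (¥17 < ¥24), every unit sold adds to the loss.
Best response: produce nothing and absorb the ¥342 fixed cost.

Shut down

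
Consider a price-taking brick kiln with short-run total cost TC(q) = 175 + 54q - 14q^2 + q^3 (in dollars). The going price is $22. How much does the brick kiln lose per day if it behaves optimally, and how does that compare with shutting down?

AVC = 54 - 14q + q^2; min AVC = $5 at q = 7. Since P = $22 ≥ min AVC, the firm produces.
MC = 54 - 28q + 3q^2. Setting P = MC and taking the root on the rising branch gives q* = 8.
TR = 22·8 = 176. TC = 175 + 48 = 223. Profit = 176 − 223 = -$47.
That loss of $47 beats the $175 the firm would lose by shutting down; producing recovers $128 of fixed cost.

Profit = -$47 at q = 8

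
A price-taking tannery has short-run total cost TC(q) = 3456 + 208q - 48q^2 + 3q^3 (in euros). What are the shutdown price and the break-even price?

Shutdown price = min AVC. AVC = 208 - 48q + 3q^2, with vertex at q = 8 and minimum €16.
ATC = 3456/q + 208 - 48q + 3q^2. Setting dATC/dq = −3456/q^2 − 48 + 6q = 0 gives q = 12 (since 6·12^3 − 48·12^2 = 3456).
min ATC = 3456/12 + 208 − 48·12 + 3·12^2 = €352. That is the break-even price.
Between these two prices the firm operates at a loss; above €352 it earns a profit.

Shutdown price = €16; break-even price = €352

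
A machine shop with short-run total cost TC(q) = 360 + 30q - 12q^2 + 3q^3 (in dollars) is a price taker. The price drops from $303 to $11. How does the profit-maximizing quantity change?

Output falls from 7 to 0 (the firm shuts down)

AVC = 30 - 12q + 3q^2, minimized at q = 2 where min AVC = $18. MC = 30 - 24q + 9q^2.
At P = $303 ≥ min AVC, set P = MC on the rising branch: q = 7.
At P = $11 < min AVC = $18, price no longer covers variable cost at any output, so the firm shuts down: q = 0.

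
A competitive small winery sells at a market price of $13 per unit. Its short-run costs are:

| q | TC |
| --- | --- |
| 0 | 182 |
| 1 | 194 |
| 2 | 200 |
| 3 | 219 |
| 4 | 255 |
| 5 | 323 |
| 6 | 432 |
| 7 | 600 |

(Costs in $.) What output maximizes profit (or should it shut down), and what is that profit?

Profit at each row (π = 13q − TC): q=0: -182; q=1: -181; q=2: -174; q=3: -180; q=4: -203; q=5: -258; q=6: -354; q=7: -509.
Profit is maximized at q = 2. AVC there is 18/2 = $9 ≤ P, so producing beats shutting down (which would give -$182).

q = 2; profit = -$174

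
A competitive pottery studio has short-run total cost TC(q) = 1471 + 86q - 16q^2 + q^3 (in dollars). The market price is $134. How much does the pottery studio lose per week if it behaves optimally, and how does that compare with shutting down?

AVC = 86 - 16q + q^2 has its minimum $22 at q = 8; price $134 clears that bar, so the firm operates.
MC = 86 - 32q + 3q^2. Setting P = MC and taking the root on the rising branch gives q* = 12.
TR = 134·12 = 1608. TC = 1471 + 456 = 1927. Profit = 1608 − 1927 = -$319.
That loss of $319 beats the $1471 the firm would lose by shutting down; producing recovers $1152 of fixed cost.

Profit = -$319 at q = 12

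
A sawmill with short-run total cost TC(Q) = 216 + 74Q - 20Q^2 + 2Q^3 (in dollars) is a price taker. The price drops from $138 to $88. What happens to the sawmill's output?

AVC = 74 - 20Q + 2Q^2, minimized at Q = 5 where min AVC = $24. MC = 74 - 40Q + 6Q^2.
At P = $138 ≥ min AVC, set P = MC on the rising branch: Q = 8.
At P = $88 ≥ min AVC, set P = MC: Q = 7. The firm stays open but cuts output.

Output falls from 8 to 7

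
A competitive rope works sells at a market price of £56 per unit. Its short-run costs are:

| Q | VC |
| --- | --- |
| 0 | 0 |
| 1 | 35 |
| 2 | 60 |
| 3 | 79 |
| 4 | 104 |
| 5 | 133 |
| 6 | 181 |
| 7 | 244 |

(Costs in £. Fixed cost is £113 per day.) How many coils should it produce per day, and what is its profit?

Q = 6; profit = £42

Tabulate TR − TC: Q=0: -113; Q=1: -92; Q=2: -61; Q=3: -24; Q=4: 7; Q=5: 34; Q=6: 42; Q=7: 35.
Profit is maximized at Q = 6. AVC there is 181/6 = £30.17 ≤ P, so producing beats shutting down (which would give -£113).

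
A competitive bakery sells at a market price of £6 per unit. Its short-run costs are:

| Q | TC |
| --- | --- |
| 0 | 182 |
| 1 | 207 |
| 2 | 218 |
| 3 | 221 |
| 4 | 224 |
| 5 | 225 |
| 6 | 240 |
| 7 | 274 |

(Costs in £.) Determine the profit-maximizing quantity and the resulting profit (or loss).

Q = 0 (shut down); profit = -£182

Profit at each row (π = 6Q − TC): Q=0: -182; Q=1: -201; Q=2: -206; Q=3: -203; Q=4: -200; Q=5: -195; Q=6: -204; Q=7: -232.
Profit is highest at Q = 0. Equivalently, the lowest AVC in the table is 43/5 ≈ £8.60 at Q = 5, and P = £6 falls below it — price never covers variable cost, so the firm shuts down and loses only its fixed cost.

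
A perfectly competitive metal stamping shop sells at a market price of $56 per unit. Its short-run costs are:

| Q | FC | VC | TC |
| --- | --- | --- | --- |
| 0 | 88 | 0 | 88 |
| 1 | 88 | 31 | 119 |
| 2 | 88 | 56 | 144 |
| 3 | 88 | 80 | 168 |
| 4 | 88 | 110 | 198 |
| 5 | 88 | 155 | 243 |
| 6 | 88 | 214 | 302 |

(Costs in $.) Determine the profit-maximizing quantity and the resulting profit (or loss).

Compute π = P·Q − TC at each output: Q=0: -88; Q=1: -63; Q=2: -32; Q=3: 0; Q=4: 26; Q=5: 37; Q=6: 34.
Profit is maximized at Q = 5. AVC there is 155/5 = $31 ≤ P, so producing beats shutting down (which would give -$88).

Q = 5; profit = $37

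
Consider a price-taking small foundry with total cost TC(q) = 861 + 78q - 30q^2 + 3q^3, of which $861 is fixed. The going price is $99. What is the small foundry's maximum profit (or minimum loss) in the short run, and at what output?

AVC = 78 - 30q + 3q^2 has its minimum $3 at q = 5; price $99 clears that bar, so the firm operates.
MC = 78 - 60q + 9q^2. Setting P = MC and taking the root on the rising branch gives q* = 7.
TR = 99·7 = 693. TC = 861 + 105 = 966. Profit = 693 − 966 = -$273.
By producing, the firm covers all variable cost plus $588 of fixed cost; shutting down would lose the full $861.

Profit = -$273 at q = 7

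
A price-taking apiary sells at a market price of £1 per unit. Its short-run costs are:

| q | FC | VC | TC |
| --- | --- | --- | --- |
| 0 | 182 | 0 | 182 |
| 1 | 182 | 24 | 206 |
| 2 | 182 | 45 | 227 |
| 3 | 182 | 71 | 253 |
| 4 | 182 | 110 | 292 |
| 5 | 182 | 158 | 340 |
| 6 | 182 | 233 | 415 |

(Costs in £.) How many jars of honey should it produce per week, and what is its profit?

q = 0 (shut down); profit = -£182

Tabulate TR − TC: q=0: -182; q=1: -205; q=2: -225; q=3: -250; q=4: -288; q=5: -335; q=6: -409.
Profit is highest at q = 0. Equivalently, the lowest AVC in the table is 45/2 ≈ £22.50 at q = 2, and P = £1 falls below it — price never covers variable cost, so the firm shuts down and loses only its fixed cost.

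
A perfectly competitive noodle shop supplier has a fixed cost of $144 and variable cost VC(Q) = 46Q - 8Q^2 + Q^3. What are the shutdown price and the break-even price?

Shutdown price = min AVC. AVC = 46 - 8Q + Q^2, with vertex at Q = 4 and minimum $30.
ATC = 144/Q + 46 - 8Q + Q^2. Setting dATC/dQ = −144/Q^2 − 8 + 2Q = 0 gives Q = 6 (since 2·6^3 − 8·6^2 = 144).
min ATC = 144/6 + 46 − 8·6 + 6^2 = $58. That is the break-even price.
For $30 ≤ P < $58 the firm produces at a loss; below $30 it shuts down.

Shutdown price = $30; break-even price = $58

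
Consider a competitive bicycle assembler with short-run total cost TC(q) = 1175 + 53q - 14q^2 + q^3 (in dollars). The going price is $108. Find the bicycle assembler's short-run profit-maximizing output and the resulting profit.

AVC = 53 - 14q + q^2; min AVC = $4 at q = 7. Since P = $108 ≥ min AVC, the firm produces.
With MC = 53 - 28q + 3q^2, P = MC on the upward-sloping part at q* = 11.
TR = 108·11 = 1188. TC = 1175 + 220 = 1395. Profit = 1188 − 1395 = -$207.
By producing, the firm covers all variable cost plus $968 of fixed cost; shutting down would lose the full $1175.

Profit = -$207 at q = 11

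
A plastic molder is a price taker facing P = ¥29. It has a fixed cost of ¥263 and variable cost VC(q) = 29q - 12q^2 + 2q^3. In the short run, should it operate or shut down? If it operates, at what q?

From TC, MC = TC'(q) = 29 - 24q + 6q^2 and AVC = VC/q = 29 - 12q + 2q^2.
The AVC parabola has its vertex at q = 12/4 = 3, where AVC = 29 - 12·3 + 2·3^2 = ¥11.
Because ¥29 ≥ ¥11, revenue can cover variable cost; the firm operates.
Set P = MC: 29 = 29 - 24q + 6q^2 → -24q + 6q^2 = 0. The roots are q = 0 and q = 4; the profit-maximizing output is on the rising part of MC, so q* = 4.
Check: AVC at q = 4 is ¥13 ≤ P, so revenue covers variable cost.
Profit = P·q − TC = 29·4 − 315 = -¥199, a loss, but smaller than the ¥263 fixed cost the firm would lose by shutting down.

Produce at q = 4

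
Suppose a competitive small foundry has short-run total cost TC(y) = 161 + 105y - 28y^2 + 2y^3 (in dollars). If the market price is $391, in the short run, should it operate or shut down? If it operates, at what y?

Variable cost is VC = 105y - 28y^2 + 2y^3, so AVC = VC/y = 105 - 28y + 2y^2 and MC = dTC/dy = 105 - 56y + 6y^2.
AVC is minimized where dAVC/dy = -28 + 4y = 0, at y = 7; min AVC = 105 - 28·7 + 2·7^2 = $7.
Since P = $391 ≥ min AVC = $7, price covers variable cost and the firm should produce.
Solving P = MC: -286 - 56y + 6y^2 = 0 ⇒ y = -11/3 or 13. On the upward-sloping branch, y* = 13.
Check: AVC at y = 13 is $79 ≤ P, so revenue covers variable cost.
Profit = P·y − TC = 391·13 − 1188 = $3895.

Produce at y = 13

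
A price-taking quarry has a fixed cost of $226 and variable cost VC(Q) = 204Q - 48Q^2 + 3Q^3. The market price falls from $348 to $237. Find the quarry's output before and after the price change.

Output falls from 12 to 11

MC = 204 - 96Q + 9Q^2; the shutdown threshold is min AVC = $12 (at Q = 8).
With P = $348 above the shutdown price, P = MC gives Q = 12.
At P = $237 ≥ min AVC, set P = MC: Q = 11. The firm stays open but cuts output.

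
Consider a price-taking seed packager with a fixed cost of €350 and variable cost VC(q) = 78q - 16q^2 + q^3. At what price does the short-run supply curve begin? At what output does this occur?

€14 per unit, at q = 8

Short-run supply begins at min AVC. From VC = 78q - 16q^2 + q^3, AVC = 78 - 16q + q^2.
At the minimum of AVC, MC = AVC. MC = 78 - 32q + 3q^2; setting MC = AVC gives 2q^2 - 16q = 0, so q = 8. min AVC = 14.
So the shutdown price is €14.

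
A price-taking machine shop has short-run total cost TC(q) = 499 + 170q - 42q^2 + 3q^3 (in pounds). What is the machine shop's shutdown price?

£23 per unit

The shutdown price is the minimum of AVC. VC = 170q - 42q^2 + 3q^3, so AVC = 170 - 42q + 3q^2.
dAVC/dq = -42 + 6q = 0 gives q = 7. min AVC = 170 - 42·7 + 3·7^2 = 23.
For P < £23 the firm produces nothing.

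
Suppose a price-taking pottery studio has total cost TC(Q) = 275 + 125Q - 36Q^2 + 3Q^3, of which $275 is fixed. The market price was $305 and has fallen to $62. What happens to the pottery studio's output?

Output falls from 10 to 7

MC = 125 - 72Q + 9Q^2; the shutdown threshold is min AVC = $17 (at Q = 6).
At P = $305 ≥ min AVC, set P = MC on the rising branch: Q = 10.
At P = $62 ≥ min AVC, set P = MC: Q = 7. The firm stays open but cuts output.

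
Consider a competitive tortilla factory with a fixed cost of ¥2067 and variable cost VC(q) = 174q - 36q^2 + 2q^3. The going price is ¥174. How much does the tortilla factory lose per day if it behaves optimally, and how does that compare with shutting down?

Profit = -¥339 at q = 12

AVC = 174 - 36q + 2q^2; min AVC = ¥12 at q = 9. Since P = ¥174 ≥ min AVC, the firm produces.
With MC = 174 - 72q + 6q^2, P = MC on the upward-sloping part at q* = 12.
TR = 174·12 = 2088. TC = 2067 + 360 = 2427. Profit = 2088 − 2427 = -¥339.
Shutting down would mean losing the fixed cost of ¥2067, so operating at a loss of ¥339 is better by ¥1728.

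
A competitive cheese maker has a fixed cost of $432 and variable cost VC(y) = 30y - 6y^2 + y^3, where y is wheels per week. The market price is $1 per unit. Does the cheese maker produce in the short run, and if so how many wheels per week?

Shut down

Variable cost is VC = 30y - 6y^2 + y^3, so AVC = VC/y = 30 - 6y + y^2 and MC = dTC/dy = 30 - 12y + 3y^2.
AVC is minimized where dAVC/dy = -6 + 2y = 0, at y = 3; min AVC = 30 - 6·3 + 3^2 = $21.
Since P = $1 < min AVC = $21, price fails to cover variable cost at any output.
Best response: produce nothing and absorb the $432 fixed cost.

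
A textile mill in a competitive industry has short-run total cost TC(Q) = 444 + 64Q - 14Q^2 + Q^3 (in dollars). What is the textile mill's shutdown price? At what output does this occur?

$15 per unit, at Q = 7

The firm shuts down when price falls below the minimum of average variable cost. AVC = VC/Q = 64 - 14Q + Q^2.
dAVC/dQ = -14 + 2Q = 0 gives Q = 7. min AVC = 64 - 14·7 + 7^2 = 15.
For P < $15 the firm produces nothing.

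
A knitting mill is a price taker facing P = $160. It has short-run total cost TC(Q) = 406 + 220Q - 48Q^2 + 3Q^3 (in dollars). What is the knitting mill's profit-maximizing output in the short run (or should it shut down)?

Produce at Q = 10

From TC, MC = TC'(Q) = 220 - 96Q + 9Q^2 and AVC = VC/Q = 220 - 48Q + 3Q^2.
AVC hits its minimum where MC = AVC, at Q = 8, giving min AVC = 220 - 48·8 + 3·8^2 = $28.
Since P = $160 ≥ min AVC = $28, price covers variable cost and the firm should produce.
Solving P = MC: 60 - 96Q + 9Q^2 = 0 ⇒ Q = 2/3 or 10. On the upward-sloping branch, Q* = 10.
Check: AVC at Q = 10 is $40 ≤ P, so revenue covers variable cost.
Profit = P·Q − TC = 160·10 − 806 = $794.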